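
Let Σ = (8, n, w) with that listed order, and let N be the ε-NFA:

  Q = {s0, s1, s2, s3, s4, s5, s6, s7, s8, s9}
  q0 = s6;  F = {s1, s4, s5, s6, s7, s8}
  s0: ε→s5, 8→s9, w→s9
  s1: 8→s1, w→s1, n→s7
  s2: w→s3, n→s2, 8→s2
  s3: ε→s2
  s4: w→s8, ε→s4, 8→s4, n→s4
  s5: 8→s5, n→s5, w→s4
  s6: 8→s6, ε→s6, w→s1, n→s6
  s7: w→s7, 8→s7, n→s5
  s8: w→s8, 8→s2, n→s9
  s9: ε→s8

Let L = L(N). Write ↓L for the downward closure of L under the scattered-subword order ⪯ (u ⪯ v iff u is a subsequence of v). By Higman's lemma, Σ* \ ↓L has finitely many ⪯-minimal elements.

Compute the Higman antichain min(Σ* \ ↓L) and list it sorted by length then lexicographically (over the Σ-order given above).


Antichain: [wnnww8].

|Q|=10, |F|=6, |δ|=28 (5 ε).
min D↑ (7 st, q0=0, F={6}): 0:8→0,n→0,w→1 1:8→1,n→2,w→1 2:8→2,n→3,w→2 3:8→3,n→3,w→4 4:8→4,n→4,w→5 5:8→6,n→5,w→5 6:8→6,n→6,w→6 [Hopcroft].
'wnnww8': N↓-sim [9, 8, 7, 6, 5, 4, 2] end={s2,s3} ∉↓L; 6/6 del acc.
1 words, ⪯-incomp.


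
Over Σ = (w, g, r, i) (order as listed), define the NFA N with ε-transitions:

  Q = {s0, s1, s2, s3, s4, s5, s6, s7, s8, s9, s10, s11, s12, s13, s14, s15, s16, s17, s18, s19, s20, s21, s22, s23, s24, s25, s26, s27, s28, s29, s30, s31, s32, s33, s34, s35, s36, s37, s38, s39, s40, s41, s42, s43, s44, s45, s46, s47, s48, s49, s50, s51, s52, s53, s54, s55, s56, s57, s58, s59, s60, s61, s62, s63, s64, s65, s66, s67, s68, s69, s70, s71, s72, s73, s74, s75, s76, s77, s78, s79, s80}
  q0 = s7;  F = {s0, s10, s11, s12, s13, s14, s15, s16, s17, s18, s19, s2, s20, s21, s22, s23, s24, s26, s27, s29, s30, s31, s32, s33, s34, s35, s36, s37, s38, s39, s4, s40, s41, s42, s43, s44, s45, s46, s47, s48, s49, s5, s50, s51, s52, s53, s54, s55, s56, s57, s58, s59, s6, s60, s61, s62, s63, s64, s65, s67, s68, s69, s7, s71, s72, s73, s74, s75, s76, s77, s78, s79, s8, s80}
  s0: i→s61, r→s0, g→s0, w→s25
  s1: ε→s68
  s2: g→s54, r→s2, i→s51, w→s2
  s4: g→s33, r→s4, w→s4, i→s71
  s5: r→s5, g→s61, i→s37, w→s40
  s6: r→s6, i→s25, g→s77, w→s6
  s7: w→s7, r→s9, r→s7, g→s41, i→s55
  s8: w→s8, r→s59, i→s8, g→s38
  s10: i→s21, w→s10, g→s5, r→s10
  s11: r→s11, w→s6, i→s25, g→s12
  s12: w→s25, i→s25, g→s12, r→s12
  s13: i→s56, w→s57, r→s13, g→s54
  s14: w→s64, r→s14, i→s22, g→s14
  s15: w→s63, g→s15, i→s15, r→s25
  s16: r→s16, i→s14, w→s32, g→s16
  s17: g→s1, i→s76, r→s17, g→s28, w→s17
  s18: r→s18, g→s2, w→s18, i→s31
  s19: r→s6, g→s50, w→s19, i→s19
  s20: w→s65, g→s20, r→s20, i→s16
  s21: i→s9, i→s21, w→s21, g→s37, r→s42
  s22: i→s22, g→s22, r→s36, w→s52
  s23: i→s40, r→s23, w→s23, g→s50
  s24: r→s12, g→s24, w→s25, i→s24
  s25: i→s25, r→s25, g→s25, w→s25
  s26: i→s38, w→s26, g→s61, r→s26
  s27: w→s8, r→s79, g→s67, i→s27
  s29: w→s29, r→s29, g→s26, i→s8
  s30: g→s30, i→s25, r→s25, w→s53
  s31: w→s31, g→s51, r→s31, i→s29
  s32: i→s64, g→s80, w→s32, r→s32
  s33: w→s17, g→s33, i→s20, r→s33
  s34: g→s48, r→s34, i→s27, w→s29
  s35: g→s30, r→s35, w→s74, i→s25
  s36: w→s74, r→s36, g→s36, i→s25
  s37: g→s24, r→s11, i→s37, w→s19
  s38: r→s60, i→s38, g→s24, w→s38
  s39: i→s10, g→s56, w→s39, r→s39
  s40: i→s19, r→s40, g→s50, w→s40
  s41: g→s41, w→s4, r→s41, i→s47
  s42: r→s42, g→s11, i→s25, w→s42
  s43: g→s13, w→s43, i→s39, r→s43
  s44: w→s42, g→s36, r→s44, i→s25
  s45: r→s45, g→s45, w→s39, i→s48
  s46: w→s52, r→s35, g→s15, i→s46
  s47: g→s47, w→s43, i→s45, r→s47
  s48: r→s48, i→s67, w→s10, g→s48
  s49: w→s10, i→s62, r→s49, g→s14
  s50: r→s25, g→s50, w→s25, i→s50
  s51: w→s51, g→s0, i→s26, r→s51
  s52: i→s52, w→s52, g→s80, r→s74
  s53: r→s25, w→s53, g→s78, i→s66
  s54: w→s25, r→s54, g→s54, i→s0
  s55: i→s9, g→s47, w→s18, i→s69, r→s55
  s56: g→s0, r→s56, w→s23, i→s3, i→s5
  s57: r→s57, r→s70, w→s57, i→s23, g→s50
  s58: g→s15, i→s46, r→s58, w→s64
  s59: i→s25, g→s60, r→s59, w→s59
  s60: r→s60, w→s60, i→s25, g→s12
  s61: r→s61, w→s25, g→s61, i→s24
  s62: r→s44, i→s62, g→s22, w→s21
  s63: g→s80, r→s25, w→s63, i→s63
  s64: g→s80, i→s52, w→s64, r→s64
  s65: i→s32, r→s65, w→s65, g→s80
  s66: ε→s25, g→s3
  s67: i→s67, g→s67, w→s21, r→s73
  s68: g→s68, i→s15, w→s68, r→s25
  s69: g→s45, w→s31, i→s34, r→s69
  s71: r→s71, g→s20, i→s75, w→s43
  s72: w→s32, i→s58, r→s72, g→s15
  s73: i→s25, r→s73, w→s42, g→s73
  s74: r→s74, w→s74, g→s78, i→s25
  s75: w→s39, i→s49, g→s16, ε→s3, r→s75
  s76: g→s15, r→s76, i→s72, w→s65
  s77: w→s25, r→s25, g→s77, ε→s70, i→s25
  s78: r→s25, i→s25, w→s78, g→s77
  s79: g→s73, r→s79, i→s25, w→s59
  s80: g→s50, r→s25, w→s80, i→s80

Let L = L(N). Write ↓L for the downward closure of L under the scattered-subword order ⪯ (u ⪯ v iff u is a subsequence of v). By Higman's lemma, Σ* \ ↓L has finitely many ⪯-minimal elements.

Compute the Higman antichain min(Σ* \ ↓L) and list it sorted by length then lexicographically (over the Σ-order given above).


A = [iwggw, gwgwgr, iiiiri].

|Q|=81, |F|=74, |δ|=311 (4 ε).
min D↑ (75 st, q0=0, F={33}): 0:w→0,g→1,r→0,i→2 1:w→3,g→1,r→1,i→4 2:w→5,g→4,r→2,i→6 3:w→3,g→7,r→3,i→8 4:w→9,g→4,r→4,i→10 5:w→5,g→11,r→5,i→12 6:w→12,g→10,r→6,i→13 7:w→14,g→7,r→7,i→15 8:w→9,g→15,r→8,i→16 9:w→9,g→17,r→9,i→18 10:w→18,g→10,r→10,i→19 11:w→11,g→20,r→11,i→21 12:w→12,g→21,r→12,i→22 13:w→22,g→19,r→13,i→23 14:w→14,g→24,r→14,i→25 15:w→26,g→15,r→15,i→27 16:w→18,g→27,r→16,i→28 17:w→29,g→20,r→17,i→30 18:w→18,g→30,r→18,i→31 19:w→31,g→19,r→19,i→32 20:w→33,g→20,r→20,i→34 21:w→21,g→34,r→21,i→35 22:w→22,g→35,r→22,i→36 23:w→36,g→32,r→37,i→23 24:w→24,g→24,r→33,i→38 25:w→26,g→38,r→25,i→39 26:w→26,g→40,r→26,i→41 27:w→41,g→27,r→27,i→42 28:w→31,g→42,r→28,i→43 29:w→29,g→44,r→29,i→45 30:w→45,g→34,r→30,i→46 31:w→31,g→46,r→31,i→47 32:w→47,g→32,r→48,i→32 33:w→33,g→33,r→33,i→33 34:w→33,g→34,r→34,i→49 35:w→35,g→49,r→35,i→50 36:w→36,g→50,r→51,i→36 37:w→51,g→48,r→37,i→33 38:w→52,g→38,r→33,i→38 39:w→41,g→38,r→39,i→53 40:w→40,g→44,r→33,i→40 41:w→41,g→40,r→41,i→54 42:w→54,g→42,r→42,i→55 43:w→47,g→55,r→56,i→43 44:w→33,g→44,r→33,i→44 45:w→45,g→44,r→45,i→57 46:w→57,g→49,r→46,i→58 47:w→47,g→58,r→59,i→47 48:w→59,g→48,r→48,i→33 49:w→33,g→49,r→49,i→60 50:w→50,g→60,r→61,i→50 51:w→51,g→61,r→51,i→33 52:w→52,g→40,r→33,i→52 53:w→54,g→38,r→53,i→62 54:w→54,g→40,r→54,i→63 55:w→63,g→55,r→64,i→55 56:w→59,g→64,r→56,i→33 57:w→57,g→44,r→57,i→65 58:w→65,g→60,r→66,i→58 59:w→59,g→66,r→59,i→33 60:w→33,g→60,r→67,i→60 61:w→61,g→67,r→61,i→33 62:w→63,g→38,r→68,i→62 63:w→63,g→40,r→69,i→63 64:w→69,g→64,r→64,i→33 65:w→65,g→44,r→70,i→65 66:w→70,g→67,r→66,i→33 67:w→33,g→67,r→67,i→33 68:w→69,g→71,r→68,i→33 69:w→69,g→72,r→69,i→33 70:w→70,g→73,r→70,i→33 71:w→74,g→71,r→33,i→33 72:w→72,g→73,r→33,i→33 73:w→33,g→73,r→33,i→33 74:w→74,g→72,r→33,i→33.
'iwggw': |S_i|=[81, 73, 46, 27, 9, 1] end={s25} rej; 5/5 single-dels accept.
'gwgwgr': N↓-sim [81, 70, 64, 47, 31, 15, 1] end={s25} ∉↓L; 6/6 single-dels accept.
'iiiiri': |S_i|=[81, 73, 61, 49, 37, 20, 3] end={s25,s3,s66} rej; 6/6 single-dels accept.
3 obstructions.


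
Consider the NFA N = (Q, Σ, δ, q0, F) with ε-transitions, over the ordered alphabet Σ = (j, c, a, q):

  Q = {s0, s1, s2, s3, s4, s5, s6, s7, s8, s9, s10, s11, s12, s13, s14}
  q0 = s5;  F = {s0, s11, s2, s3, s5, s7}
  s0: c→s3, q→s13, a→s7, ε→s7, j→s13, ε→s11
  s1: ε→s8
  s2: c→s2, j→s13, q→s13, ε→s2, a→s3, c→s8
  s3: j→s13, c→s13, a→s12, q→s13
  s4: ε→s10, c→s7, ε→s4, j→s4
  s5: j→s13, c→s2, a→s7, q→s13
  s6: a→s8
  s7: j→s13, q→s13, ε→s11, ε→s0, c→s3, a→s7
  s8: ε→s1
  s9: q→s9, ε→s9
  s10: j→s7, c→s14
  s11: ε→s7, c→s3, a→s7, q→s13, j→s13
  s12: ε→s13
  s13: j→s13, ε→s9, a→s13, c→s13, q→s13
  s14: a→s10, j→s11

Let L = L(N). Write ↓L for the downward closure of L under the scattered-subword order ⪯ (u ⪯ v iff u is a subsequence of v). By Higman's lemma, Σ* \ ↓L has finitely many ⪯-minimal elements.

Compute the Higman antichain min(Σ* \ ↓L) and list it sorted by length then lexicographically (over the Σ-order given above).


min(Σ*\↓L) = [j, q, cac, caa, acc, aca].

|Q|=15, |F|=6, |δ|=50 (13 ε).
min D↑ (5 st, q0=0, F={1}): 0:j→1,c→2,a→3,q→1 1:j→1,c→1,a→1,q→1 2:j→1,c→2,a→4,q→1 3:j→1,c→4,a→3,q→1 4:j→1,c→1,a→1,q→1 (ε-aug+det+¬).
'j': N↓-sim [11, 2] end={s13,s9} ∉↓L; 1/1 del acc.
'q': N↓-sim [11, 2] end={s13,s9} rej; 1/1 del acc.
'cac': N↓-sim [11, 7, 4, 2] end={s13,s9} — reject; 3/3 del acc.
'caa': N↓-sim [11, 7, 4, 3] end={s12,s13,s9} rej; 3/3 single-dels accept.
'acc': |S_i|=[11, 7, 4, 2] end={s13,s9} rej; 3/3 single-dels accept.
'aca': N↓-sim [11, 7, 4, 3] end={s12,s13,s9} rej; 3/3 single-dels accept.
6 minimals (antichain).


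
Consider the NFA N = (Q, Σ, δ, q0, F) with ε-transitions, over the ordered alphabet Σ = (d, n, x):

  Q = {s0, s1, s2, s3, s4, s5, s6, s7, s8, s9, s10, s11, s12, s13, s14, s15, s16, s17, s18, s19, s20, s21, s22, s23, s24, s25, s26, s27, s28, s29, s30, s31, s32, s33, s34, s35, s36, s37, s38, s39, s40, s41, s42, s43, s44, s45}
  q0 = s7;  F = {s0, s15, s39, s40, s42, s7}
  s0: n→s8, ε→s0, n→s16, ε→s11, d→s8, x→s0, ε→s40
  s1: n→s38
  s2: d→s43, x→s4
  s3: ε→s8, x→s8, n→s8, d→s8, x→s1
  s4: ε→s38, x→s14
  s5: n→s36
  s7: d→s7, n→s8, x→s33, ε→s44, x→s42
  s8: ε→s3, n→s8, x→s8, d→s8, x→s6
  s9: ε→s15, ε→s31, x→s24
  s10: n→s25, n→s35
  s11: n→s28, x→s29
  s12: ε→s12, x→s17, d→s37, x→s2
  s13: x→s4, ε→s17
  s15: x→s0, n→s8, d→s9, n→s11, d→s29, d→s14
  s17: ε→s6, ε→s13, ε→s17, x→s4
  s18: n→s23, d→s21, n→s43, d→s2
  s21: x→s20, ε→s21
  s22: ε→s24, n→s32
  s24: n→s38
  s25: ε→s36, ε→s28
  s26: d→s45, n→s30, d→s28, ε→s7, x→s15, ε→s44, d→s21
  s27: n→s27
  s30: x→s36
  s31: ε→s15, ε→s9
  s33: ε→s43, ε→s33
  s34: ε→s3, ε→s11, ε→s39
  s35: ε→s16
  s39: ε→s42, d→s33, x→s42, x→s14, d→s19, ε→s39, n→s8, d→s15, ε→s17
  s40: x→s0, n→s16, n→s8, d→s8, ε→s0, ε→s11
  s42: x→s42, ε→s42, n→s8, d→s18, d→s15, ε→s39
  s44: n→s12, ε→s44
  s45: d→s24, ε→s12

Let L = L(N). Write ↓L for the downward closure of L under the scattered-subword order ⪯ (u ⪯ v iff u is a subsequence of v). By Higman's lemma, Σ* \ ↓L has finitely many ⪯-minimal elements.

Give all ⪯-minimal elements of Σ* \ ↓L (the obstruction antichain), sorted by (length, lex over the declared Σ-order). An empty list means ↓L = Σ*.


|Q|=46, |F|=6, |δ|=104 (37 ε).
min D↑ (5 st, q0=0, F={1}): 0:d→0,n→1,x→2 1:d→1,n→1,x→1 2:d→3,n→1,x→2 3:d→3,n→1,x→4 4:d→1,n→1,x→4 (ε-aug+det+¬).
'n': |S_i|=[33, 18] end={s1,s11,s12,s13,s14,s16,s17,s2,s23,s28,s29,s3,…} — reject; 1/1 deletions ∈↓L.
'xdxd': run [33, 29, 25, 15, 5] end={s1,s3,s38,s6,s8} — reject; 4/4 del acc.
2 minimals (antichain).

min(Σ*\↓L) = [n, xdxd].


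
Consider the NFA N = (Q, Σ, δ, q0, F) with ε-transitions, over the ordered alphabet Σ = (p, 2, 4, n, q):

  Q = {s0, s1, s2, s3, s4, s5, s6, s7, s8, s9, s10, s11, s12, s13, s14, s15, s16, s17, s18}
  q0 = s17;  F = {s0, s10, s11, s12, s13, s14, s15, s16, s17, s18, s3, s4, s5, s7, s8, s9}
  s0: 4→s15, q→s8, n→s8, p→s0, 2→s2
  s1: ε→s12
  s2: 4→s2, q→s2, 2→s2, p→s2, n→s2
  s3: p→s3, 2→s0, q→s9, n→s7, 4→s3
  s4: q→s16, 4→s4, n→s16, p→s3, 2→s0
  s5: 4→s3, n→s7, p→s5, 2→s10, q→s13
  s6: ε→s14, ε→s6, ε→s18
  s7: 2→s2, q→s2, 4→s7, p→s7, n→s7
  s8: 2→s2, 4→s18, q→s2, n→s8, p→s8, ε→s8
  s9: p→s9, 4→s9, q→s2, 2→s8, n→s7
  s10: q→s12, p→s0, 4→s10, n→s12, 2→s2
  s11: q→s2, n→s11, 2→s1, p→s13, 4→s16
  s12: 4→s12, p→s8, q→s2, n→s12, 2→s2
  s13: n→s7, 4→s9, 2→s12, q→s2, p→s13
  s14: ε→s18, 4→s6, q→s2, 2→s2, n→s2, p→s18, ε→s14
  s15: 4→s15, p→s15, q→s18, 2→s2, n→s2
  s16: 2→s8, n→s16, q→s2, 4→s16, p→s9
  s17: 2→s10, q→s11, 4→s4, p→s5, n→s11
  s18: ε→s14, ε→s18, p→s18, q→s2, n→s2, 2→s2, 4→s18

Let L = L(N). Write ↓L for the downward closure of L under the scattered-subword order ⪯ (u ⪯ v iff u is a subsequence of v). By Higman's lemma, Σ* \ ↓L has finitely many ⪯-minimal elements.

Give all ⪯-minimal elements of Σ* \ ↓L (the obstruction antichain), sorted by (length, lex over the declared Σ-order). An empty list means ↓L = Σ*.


A = [22, nq, qq, pn2, 2p4n, 424n].

|Q|=19, |F|=16, |δ|=94 (9 ε).
min D↑ (16 st, q0=0, F={9}): 0:p→1,2→2,4→3,n→4,q→4 1:p→1,2→2,4→5,n→6,q→7 2:p→8,2→9,4→2,n→10,q→10 3:p→5,2→8,4→3,n→11,q→11 4:p→7,2→10,4→11,n→4,q→9 5:p→5,2→8,4→5,n→6,q→12 6:p→6,2→9,4→6,n→6,q→9 7:p→7,2→10,4→12,n→6,q→9 8:p→8,2→9,4→13,n→14,q→14 9:p→9,2→9,4→9,n→9,q→9 10:p→14,2→9,4→10,n→10,q→9 11:p→12,2→14,4→11,n→11,q→9 12:p→12,2→14,4→12,n→6,q→9 13:p→13,2→9,4→13,n→9,q→15 14:p→14,2→9,4→15,n→14,q→9 15:p→15,2→9,4→15,n→9,q→9 (ε-aug+det+¬).
'22': run [19, 10, 1] end={s2} rej; 2/2 single-dels accept.
'nq': N↓-sim [19, 12, 1] end={s2} ∉↓L; 2/2 single-dels accept.
'qq': run [19, 12, 1] end={s2} ∉↓L; 2/2 del acc.
'pn2': run [19, 14, 7, 1] end={s2} ∉↓L; 3/3 deletions ∈↓L.
'2p4n': |S_i|=[19, 10, 7, 5, 1] end={s2} ∉↓L; 4/4 single-dels accept.
'424n': run [19, 14, 7, 5, 1] end={s2} ∉↓L; 4/4 deletions ∈↓L.
6 minimals (antichain).


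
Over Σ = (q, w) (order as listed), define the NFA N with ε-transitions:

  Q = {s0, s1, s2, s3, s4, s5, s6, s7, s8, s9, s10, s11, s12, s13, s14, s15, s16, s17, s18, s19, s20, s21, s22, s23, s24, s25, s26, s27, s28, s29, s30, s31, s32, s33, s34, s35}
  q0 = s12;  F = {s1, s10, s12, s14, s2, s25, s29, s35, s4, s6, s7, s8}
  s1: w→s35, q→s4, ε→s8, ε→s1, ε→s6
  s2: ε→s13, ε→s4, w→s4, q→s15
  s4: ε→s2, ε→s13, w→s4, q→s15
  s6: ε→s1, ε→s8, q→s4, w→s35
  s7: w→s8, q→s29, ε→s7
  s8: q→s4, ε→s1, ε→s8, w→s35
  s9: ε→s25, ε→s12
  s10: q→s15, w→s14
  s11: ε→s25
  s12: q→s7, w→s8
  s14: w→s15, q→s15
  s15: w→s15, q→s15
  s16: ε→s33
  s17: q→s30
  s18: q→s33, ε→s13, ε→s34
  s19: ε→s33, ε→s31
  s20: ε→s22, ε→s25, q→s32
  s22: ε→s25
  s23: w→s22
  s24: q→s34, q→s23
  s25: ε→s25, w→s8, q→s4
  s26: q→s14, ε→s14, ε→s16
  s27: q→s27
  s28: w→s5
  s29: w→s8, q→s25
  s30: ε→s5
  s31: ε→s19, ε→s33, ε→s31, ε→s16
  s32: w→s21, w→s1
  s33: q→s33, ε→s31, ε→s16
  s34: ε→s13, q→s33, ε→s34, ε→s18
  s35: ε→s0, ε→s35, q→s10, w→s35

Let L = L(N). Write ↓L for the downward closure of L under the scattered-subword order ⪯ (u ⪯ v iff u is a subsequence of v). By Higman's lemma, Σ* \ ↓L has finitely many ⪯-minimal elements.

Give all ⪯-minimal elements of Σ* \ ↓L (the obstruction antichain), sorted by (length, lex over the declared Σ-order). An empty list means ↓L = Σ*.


min(Σ*\↓L) = [wqq, qqqqq, wwqww].

|Q|=36, |F|=12, |δ|=77 (38 ε).
min D↑ (10 st, q0=0, F={7}): 0:q→1,w→2 1:q→3,w→2 2:q→4,w→5 3:q→6,w→2 4:q→7,w→4 5:q→8,w→5 6:q→4,w→2 7:q→7,w→7 8:q→7,w→9 9:q→7,w→7.
'wqq': |S_i|=[15, 11, 6, 1] end={s15} ∉↓L; 3/3 deletions ∈↓L.
'qqqqq': |S_i|=[15, 14, 13, 12, 6, 1] end={s15} ∉↓L; 5/5 deletions ∈↓L.
'wwqww': N↓-sim [15, 11, 8, 3, 2, 1] end={s15} — reject; 5/5 del acc.
3 minimals (antichain).


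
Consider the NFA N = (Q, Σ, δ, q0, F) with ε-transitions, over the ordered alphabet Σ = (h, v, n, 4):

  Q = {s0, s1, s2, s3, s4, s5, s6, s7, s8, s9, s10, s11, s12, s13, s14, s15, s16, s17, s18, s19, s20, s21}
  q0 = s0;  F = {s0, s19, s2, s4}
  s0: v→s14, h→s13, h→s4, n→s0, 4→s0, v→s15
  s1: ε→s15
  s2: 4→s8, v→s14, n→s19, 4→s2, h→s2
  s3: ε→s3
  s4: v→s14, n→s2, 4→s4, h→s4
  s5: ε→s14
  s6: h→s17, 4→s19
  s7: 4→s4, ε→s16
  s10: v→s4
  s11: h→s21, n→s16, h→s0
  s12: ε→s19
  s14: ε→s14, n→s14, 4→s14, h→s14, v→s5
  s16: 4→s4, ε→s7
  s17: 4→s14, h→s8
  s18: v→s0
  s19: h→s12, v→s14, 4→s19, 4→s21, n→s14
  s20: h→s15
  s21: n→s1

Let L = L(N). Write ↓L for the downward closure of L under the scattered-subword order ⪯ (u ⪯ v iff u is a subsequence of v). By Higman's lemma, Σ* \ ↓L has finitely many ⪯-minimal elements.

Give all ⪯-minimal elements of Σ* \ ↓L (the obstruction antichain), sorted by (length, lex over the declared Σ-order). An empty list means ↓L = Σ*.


min(Σ*\↓L) = [v, hnnn].

|Q|=22, |F|=4, |δ|=44 (7 ε).
min D↑ (5 st, q0=0, F={2}): 0:h→1,v→2,n→0,4→0 1:h→1,v→2,n→3,4→1 2:h→2,v→2,n→2,4→2 3:h→3,v→2,n→4,4→3 4:h→4,v→2,n→2,4→4 (ε-aug+det+¬).
'v': run [12, 3] end={s14,s15,s5} — reject; 1/1 del acc.
'hnnn': |S_i|=[12, 11, 9, 7, 4] end={s1,s14,s15,s5} ∉↓L; 4/4 single-dels accept.
2 words, ⪯-incomp.


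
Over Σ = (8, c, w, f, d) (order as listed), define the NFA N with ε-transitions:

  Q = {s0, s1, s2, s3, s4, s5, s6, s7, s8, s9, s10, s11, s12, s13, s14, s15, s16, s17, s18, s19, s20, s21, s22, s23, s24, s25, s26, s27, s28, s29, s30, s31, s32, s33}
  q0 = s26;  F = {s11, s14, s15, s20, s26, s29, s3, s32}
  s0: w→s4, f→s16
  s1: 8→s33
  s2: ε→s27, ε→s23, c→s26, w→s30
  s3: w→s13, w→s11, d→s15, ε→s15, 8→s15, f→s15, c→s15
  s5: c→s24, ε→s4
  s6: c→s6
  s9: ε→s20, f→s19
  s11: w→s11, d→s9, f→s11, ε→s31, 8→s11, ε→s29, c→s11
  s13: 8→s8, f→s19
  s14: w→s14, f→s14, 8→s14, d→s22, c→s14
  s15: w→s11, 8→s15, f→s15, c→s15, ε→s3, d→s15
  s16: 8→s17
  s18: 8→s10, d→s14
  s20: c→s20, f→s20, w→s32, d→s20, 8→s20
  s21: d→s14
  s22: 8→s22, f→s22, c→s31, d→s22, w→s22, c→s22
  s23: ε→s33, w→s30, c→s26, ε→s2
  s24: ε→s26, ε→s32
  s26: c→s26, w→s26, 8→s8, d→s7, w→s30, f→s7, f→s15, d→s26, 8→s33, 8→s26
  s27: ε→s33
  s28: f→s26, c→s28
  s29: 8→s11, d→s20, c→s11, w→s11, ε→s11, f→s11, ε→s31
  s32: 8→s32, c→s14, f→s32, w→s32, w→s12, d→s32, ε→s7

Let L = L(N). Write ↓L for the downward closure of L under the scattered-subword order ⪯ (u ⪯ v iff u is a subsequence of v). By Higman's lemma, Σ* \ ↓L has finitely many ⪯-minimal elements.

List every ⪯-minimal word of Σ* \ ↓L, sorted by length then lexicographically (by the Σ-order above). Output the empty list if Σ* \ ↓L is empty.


A = [fwdwcd].

|Q|=34, |F|=8, |δ|=87 (16 ε).
min D↑ (7 st, q0=0, F={6}): 0:8→0,c→0,w→0,f→1,d→0 1:8→1,c→1,w→2,f→1,d→1 2:8→2,c→2,w→2,f→2,d→3 3:8→3,c→3,w→4,f→3,d→3 4:8→4,c→5,w→4,f→4,d→4 5:8→5,c→5,w→5,f→5,d→6 6:8→6,c→6,w→6,f→6,d→6 (ε-aug+det+¬).
'fwdwcd': run [18, 15, 13, 9, 6, 3, 2] end={s22,s31} — reject; 6/6 deletions ∈↓L.
1 words, ⪯-incomp.


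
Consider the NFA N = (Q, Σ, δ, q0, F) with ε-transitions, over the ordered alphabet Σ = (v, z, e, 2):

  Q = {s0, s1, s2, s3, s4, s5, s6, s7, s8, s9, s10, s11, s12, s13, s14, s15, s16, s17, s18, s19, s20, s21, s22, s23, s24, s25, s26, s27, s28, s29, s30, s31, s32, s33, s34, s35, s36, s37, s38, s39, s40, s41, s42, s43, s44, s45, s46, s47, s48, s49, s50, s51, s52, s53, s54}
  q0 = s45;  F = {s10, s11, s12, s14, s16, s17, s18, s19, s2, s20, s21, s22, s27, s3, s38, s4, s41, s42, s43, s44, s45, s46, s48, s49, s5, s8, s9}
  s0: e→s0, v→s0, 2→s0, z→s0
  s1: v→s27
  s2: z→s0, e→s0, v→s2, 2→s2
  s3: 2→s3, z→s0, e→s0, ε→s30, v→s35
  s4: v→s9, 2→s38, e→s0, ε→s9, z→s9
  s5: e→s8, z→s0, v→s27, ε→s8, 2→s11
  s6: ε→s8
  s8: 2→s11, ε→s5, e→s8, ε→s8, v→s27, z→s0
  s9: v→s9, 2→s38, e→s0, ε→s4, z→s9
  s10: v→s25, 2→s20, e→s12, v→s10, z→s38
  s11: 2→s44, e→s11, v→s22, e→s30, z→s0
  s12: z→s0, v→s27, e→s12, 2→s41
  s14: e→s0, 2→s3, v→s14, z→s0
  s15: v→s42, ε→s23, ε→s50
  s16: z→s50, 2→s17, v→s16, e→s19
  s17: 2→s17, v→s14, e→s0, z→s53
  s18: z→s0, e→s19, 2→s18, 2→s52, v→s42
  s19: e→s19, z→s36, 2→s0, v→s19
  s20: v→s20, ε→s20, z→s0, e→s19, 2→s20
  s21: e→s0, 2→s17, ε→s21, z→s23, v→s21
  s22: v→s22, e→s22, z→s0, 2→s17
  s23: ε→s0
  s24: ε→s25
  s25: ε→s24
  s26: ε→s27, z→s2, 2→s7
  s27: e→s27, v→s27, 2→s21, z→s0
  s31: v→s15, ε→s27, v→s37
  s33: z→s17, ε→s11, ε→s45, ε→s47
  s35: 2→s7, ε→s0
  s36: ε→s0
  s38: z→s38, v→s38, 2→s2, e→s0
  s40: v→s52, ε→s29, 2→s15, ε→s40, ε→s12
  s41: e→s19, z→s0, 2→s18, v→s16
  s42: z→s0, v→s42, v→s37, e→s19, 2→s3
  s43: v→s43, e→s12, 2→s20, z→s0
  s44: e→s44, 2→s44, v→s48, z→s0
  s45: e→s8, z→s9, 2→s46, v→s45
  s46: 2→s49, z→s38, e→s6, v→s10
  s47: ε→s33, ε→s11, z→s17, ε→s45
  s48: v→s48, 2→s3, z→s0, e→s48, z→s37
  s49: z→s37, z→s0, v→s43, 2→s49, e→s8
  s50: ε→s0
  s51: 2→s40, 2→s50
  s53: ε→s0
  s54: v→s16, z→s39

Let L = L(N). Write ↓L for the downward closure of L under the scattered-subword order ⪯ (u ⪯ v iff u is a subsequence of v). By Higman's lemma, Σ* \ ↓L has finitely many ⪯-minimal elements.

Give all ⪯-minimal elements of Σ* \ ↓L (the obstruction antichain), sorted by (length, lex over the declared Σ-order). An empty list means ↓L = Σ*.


Antichain: [ze, ez, 22z, ev2e, 2v2e2, e22v2v].

|Q|=55, |F|=27, |δ|=162 (29 ε).
min D↑ (26 st, q0=0, F={4}): 0:v→0,z→1,e→2,2→3 1:v→1,z→1,e→4,2→5 2:v→6,z→4,e→2,2→7 3:v→8,z→5,e→2,2→9 4:v→4,z→4,e→4,2→4 5:v→5,z→5,e→4,2→10 6:v→6,z→4,e→6,2→11 7:v→12,z→4,e→7,2→13 8:v→8,z→5,e→14,2→15 9:v→16,z→4,e→2,2→9 10:v→10,z→4,e→4,2→10 11:v→11,z→4,e→4,2→17 12:v→12,z→4,e→12,2→17 13:v→18,z→4,e→13,2→13 14:v→6,z→4,e→14,2→19 15:v→15,z→4,e→20,2→15 16:v→16,z→4,e→14,2→15 17:v→21,z→4,e→4,2→17 18:v→18,z→4,e→18,2→22 19:v→23,z→4,e→20,2→24 20:v→20,z→4,e→20,2→4 21:v→21,z→4,e→4,2→22 22:v→4,z→4,e→4,2→22 23:v→23,z→4,e→20,2→17 24:v→25,z→4,e→20,2→24 25:v→25,z→4,e→20,2→22 [Hopcroft].
'ze': run [40, 10, 1] end={s0} ∉↓L; 2/2 del acc.
'ez': run [40, 28, 6] end={s0,s23,s36,s37,s50,s53} — reject; 2/2 deletions ∈↓L.
'22z': N↓-sim [40, 37, 31, 6] end={s0,s23,s36,s37,s50,s53} ∉↓L; 3/3 deletions ∈↓L.
'ev2e': |S_i|=[40, 28, 19, 10, 1] end={s0} — reject; 4/4 deletions ∈↓L.
'2v2e2': run [40, 37, 30, 21, 3, 1] end={s0} rej; 5/5 del acc.
'e22v2v': |S_i|=[40, 28, 23, 16, 11, 5, 3] end={s0,s35,s7} — reject; 6/6 deletions ∈↓L.
6 words, ⪯-incomp.


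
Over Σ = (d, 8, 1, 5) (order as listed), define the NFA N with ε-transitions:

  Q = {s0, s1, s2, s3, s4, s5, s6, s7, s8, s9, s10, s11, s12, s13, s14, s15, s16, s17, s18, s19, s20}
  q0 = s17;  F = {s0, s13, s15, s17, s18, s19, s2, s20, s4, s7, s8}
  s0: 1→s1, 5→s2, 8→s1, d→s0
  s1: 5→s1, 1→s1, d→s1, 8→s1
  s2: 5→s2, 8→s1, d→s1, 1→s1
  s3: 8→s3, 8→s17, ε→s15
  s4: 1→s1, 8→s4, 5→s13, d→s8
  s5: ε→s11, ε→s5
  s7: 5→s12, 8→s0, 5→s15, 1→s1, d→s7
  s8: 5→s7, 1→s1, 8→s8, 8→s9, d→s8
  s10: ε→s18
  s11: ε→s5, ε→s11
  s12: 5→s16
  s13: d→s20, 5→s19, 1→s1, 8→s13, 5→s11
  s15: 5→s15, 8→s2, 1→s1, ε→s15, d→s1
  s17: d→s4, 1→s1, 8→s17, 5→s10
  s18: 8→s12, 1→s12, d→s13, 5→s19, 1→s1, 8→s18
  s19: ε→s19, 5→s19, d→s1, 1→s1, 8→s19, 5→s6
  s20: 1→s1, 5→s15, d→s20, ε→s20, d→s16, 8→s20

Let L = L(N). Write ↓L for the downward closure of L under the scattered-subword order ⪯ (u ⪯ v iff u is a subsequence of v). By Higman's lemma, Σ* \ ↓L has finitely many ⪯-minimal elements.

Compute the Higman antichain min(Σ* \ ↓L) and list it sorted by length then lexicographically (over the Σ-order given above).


|Q|=21, |F|=11, |δ|=67 (9 ε).
min D↑ (12 st, q0=0, F={2}): 0:d→1,8→0,1→2,5→3 1:d→4,8→1,1→2,5→5 2:d→2,8→2,1→2,5→2 3:d→5,8→3,1→2,5→6 4:d→4,8→4,1→2,5→7 5:d→8,8→5,1→2,5→6 6:d→2,8→6,1→2,5→6 7:d→7,8→9,1→2,5→10 8:d→8,8→8,1→2,5→10 9:d→9,8→2,1→2,5→11 10:d→2,8→11,1→2,5→10 11:d→2,8→2,1→2,5→11 [Hopcroft].
'1': N↓-sim [19, 3] end={s1,s12,s16} rej; 1/1 del acc.
'55d': run [19, 15, 9, 1] end={s1} ∉↓L; 3/3 del acc.
'dd588': run [19, 16, 10, 7, 3, 1] end={s1} — reject; 5/5 deletions ∈↓L.
3 words, ⪯-incomp.

A = [1, 55d, dd588].


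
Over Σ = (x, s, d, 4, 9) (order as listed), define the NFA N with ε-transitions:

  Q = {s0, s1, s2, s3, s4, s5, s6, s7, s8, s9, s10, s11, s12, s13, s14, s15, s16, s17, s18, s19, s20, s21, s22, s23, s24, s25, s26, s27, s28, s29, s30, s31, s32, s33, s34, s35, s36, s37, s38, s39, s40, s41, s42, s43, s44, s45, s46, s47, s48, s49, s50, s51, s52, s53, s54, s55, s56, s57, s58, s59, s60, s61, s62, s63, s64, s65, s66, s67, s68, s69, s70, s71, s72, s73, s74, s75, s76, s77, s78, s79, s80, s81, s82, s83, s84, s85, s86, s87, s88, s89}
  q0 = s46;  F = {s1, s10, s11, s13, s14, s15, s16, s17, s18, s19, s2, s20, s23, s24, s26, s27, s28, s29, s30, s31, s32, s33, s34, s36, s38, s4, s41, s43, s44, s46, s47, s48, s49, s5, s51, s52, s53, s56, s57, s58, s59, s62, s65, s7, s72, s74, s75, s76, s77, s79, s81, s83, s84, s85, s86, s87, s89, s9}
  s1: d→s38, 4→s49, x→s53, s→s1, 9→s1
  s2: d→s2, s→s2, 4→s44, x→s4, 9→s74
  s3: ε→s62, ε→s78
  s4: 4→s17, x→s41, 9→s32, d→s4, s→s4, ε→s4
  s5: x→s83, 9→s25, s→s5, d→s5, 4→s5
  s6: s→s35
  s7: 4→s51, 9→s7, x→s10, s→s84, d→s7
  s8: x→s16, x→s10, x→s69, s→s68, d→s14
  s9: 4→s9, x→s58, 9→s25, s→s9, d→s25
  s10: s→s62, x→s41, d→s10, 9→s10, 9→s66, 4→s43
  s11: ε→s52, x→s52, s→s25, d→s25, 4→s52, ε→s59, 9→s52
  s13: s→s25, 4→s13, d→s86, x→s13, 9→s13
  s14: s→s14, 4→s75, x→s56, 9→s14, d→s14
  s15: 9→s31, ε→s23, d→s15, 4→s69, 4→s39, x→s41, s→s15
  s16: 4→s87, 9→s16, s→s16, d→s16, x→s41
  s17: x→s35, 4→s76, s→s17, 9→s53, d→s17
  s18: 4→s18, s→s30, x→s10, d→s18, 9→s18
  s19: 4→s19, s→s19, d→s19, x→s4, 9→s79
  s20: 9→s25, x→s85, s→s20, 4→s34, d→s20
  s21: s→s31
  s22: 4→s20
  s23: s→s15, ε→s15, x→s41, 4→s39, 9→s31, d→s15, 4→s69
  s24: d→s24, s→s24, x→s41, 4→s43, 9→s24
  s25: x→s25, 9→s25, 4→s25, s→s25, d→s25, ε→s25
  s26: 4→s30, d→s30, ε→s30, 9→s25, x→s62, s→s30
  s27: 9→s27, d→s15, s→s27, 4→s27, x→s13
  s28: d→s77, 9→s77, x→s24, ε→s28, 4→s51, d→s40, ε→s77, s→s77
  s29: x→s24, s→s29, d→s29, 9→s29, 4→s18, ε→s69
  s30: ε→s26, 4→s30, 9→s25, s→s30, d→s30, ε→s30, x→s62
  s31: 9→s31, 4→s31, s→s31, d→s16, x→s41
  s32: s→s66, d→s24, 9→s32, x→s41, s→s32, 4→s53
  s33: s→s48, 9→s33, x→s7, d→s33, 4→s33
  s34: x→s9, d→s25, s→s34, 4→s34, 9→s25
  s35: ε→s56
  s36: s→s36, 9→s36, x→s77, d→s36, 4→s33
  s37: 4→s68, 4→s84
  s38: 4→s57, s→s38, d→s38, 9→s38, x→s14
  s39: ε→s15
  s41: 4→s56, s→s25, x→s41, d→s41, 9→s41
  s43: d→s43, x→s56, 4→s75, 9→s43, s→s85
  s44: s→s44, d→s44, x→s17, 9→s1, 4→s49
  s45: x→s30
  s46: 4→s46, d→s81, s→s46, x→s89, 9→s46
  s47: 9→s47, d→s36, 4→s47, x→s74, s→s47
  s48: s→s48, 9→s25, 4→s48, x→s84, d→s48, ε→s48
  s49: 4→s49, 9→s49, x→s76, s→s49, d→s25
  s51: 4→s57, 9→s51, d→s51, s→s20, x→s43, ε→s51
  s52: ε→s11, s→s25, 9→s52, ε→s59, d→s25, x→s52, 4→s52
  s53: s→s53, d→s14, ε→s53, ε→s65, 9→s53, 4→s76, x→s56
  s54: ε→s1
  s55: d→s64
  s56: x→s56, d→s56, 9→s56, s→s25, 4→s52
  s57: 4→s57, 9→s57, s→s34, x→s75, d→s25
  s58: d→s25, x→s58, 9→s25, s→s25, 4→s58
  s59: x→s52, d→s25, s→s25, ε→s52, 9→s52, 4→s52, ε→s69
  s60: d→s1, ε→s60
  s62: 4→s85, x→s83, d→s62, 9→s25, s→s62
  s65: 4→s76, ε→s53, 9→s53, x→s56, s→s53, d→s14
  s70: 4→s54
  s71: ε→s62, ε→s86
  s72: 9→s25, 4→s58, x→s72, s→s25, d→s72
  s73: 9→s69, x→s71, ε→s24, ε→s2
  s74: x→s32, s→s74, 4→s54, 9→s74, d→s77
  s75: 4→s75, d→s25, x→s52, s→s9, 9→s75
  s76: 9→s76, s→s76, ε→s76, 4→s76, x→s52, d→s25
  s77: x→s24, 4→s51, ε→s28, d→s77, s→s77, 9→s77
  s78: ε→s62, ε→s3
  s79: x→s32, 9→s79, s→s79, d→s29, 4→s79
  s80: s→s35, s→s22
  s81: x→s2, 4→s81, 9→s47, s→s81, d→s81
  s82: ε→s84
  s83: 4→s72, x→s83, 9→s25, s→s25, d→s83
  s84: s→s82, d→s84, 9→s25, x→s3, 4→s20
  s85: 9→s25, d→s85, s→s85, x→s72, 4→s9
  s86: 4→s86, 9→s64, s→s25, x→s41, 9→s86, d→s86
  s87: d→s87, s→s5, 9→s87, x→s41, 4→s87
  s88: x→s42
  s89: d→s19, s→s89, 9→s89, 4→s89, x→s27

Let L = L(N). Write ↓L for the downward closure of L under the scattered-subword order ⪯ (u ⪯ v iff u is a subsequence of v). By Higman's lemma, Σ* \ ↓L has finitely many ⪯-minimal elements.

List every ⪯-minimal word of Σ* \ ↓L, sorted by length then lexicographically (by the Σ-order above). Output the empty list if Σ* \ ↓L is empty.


|Q|=90, |F|=58, |δ|=356 (36 ε).
min D↑ (53 st, q0=0, F={14}): 0:x→1,s→0,d→2,4→0,9→0 1:x→3,s→1,d→4,4→1,9→1 2:x→5,s→2,d→2,4→2,9→6 3:x→7,s→3,d→8,4→3,9→3 4:x→9,s→4,d→4,4→4,9→10 5:x→9,s→5,d→5,4→11,9→12 6:x→12,s→6,d→13,4→6,9→6 7:x→7,s→14,d→15,4→7,9→7 8:x→16,s→8,d→8,4→8,9→17 9:x→16,s→9,d→9,4→18,9→19 10:x→19,s→10,d→20,4→10,9→10 11:x→18,s→11,d→11,4→21,9→22 12:x→19,s→12,d→23,4→22,9→12 13:x→23,s→13,d→13,4→24,9→13 14:x→14,s→14,d→14,4→14,9→14 15:x→16,s→14,d→15,4→15,9→15 16:x→16,s→14,d→16,4→25,9→16 17:x→16,s→17,d→26,4→17,9→17 18:x→25,s→18,d→18,4→27,9→28 19:x→16,s→19,d→29,4→28,9→19 20:x→29,s→20,d→20,4→30,9→20 21:x→27,s→21,d→14,4→21,9→21 22:x→28,s→22,d→31,4→21,9→22 23:x→29,s→23,d→23,4→32,9→23 24:x→33,s→34,d→24,4→24,9→24 25:x→25,s→14,d→25,4→35,9→25 26:x→16,s→26,d→26,4→36,9→26 27:x→35,s→27,d→14,4→27,9→27 28:x→25,s→28,d→37,4→27,9→28 29:x→16,s→29,d→29,4→38,9→29 30:x→39,s→40,d→30,4→30,9→30 31:x→37,s→31,d→31,4→41,9→31 32:x→38,s→42,d→32,4→41,9→32 33:x→39,s→43,d→33,4→32,9→33 34:x→43,s→34,d→34,4→34,9→14 35:x→35,s→14,d→14,4→35,9→35 36:x→16,s→44,d→36,4→36,9→36 37:x→25,s→37,d→37,4→45,9→37 38:x→25,s→46,d→38,4→45,9→38 39:x→16,s→47,d→39,4→38,9→39 40:x→47,s→40,d→40,4→40,9→14 41:x→45,s→48,d→14,4→41,9→41 42:x→46,s→42,d→42,4→48,9→14 43:x→47,s→43,d→43,4→42,9→14 44:x→49,s→44,d→44,4→44,9→14 45:x→35,s→50,d→14,4→45,9→45 46:x→51,s→46,d→46,4→50,9→14 47:x→49,s→47,d→47,4→46,9→14 48:x→50,s→48,d→14,4→48,9→14 49:x→49,s→14,d→49,4→51,9→14 50:x→52,s→50,d→14,4→50,9→14 51:x→51,s→14,d→51,4→52,9→14 52:x→52,s→14,d→14,4→52,9→14.
'xxxs': N↓-sim [69, 63, 39, 14, 1] end={s25} rej; 4/4 single-dels accept.
'dx44d': N↓-sim [69, 65, 45, 27, 12, 1] end={s25} — reject; 5/5 single-dels accept.
'd9d4s9': N↓-sim [69, 65, 55, 44, 35, 17, 1] end={s25} rej; 6/6 del acc.
3 minimals (antichain).

min(Σ*\↓L) = [xxxs, dx44d, d9d4s9].


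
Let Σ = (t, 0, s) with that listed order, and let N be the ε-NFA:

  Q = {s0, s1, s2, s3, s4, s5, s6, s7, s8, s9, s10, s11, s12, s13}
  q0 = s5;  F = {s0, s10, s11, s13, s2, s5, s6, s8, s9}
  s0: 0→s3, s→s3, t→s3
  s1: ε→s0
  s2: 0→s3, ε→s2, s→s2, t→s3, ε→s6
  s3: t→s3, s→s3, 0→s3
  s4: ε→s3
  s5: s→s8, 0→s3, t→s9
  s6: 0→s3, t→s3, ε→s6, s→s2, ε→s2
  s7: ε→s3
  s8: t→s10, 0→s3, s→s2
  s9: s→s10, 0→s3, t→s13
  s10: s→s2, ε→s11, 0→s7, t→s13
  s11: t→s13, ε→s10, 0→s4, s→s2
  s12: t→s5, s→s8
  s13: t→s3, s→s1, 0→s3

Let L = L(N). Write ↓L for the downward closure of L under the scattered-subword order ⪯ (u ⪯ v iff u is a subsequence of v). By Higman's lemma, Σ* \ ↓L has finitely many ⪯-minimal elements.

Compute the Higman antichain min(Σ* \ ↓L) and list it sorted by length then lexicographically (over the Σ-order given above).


|Q|=14, |F|=9, |δ|=41 (9 ε).
min D↑ (8 st, q0=0, F={2}): 0:t→1,0→2,s→3 1:t→4,0→2,s→5 2:t→2,0→2,s→2 3:t→5,0→2,s→6 4:t→2,0→2,s→7 5:t→4,0→2,s→6 6:t→2,0→2,s→6 7:t→2,0→2,s→2 (ε-aug+det+¬).
'0': N↓-sim [13, 3] end={s3,s4,s7} — reject; 1/1 del acc.
'ttt': run [13, 11, 4, 1] end={s3} — reject; 3/3 deletions ∈↓L.
'sst': N↓-sim [13, 11, 5, 1] end={s3} rej; 3/3 deletions ∈↓L.
'ttss': run [13, 11, 4, 3, 1] end={s3} ∉↓L; 4/4 del acc.
4 minimals (antichain).

A = [0, ttt, sst, ttss].


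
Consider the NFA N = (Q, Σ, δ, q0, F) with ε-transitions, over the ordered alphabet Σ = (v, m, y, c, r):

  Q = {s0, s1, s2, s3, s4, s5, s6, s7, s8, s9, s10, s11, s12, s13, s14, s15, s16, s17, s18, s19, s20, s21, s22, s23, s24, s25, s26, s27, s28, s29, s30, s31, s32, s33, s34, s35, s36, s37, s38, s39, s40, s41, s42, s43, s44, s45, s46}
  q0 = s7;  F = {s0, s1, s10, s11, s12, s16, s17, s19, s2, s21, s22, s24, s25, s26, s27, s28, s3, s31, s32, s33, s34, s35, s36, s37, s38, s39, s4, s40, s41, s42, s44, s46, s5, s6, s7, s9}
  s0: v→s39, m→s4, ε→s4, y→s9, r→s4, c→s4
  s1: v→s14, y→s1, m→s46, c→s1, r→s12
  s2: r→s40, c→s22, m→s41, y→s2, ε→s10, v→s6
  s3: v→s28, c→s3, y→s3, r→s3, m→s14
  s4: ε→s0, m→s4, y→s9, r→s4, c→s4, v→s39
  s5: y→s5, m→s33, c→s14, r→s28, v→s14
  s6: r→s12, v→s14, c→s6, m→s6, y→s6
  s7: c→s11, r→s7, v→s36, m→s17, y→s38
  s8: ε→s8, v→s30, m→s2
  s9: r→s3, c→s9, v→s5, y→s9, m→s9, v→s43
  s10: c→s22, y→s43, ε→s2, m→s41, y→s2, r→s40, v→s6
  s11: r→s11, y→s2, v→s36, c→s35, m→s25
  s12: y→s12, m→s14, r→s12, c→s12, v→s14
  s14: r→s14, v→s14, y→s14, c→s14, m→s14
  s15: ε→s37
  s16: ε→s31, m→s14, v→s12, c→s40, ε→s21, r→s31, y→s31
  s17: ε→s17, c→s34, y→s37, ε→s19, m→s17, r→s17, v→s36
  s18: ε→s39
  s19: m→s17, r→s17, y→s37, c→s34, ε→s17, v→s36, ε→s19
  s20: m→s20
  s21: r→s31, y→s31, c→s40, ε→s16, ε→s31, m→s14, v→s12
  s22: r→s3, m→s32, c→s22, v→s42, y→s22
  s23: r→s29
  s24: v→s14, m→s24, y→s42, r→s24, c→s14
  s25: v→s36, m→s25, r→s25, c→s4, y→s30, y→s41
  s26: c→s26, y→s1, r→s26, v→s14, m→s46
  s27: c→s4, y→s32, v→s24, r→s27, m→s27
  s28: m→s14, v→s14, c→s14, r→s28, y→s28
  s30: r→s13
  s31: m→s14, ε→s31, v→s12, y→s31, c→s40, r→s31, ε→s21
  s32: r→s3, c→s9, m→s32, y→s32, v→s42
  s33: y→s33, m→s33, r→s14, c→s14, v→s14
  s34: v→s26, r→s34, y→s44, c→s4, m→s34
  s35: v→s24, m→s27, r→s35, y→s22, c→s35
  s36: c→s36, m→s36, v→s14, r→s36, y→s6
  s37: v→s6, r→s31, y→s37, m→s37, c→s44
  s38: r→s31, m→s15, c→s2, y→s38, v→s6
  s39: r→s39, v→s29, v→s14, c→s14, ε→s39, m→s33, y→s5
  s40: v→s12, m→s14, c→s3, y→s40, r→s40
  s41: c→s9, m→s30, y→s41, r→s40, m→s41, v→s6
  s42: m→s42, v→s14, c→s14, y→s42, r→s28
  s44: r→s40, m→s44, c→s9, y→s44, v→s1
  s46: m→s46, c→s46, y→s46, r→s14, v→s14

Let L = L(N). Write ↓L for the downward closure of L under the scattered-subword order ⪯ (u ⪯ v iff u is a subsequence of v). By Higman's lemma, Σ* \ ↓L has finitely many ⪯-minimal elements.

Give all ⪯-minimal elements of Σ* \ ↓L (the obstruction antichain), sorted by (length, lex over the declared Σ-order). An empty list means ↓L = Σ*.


min(Σ*\↓L) = [vv, yrm, ccvc, mcvmr].

|Q|=47, |F|=36, |δ|=213 (18 ε).
min D↑ (32 st, q0=0, F={5}): 0:v→1,m→2,y→3,c→4,r→0 1:v→5,m→1,y→6,c→1,r→1 2:v→1,m→2,y→7,c→8,r→2 3:v→6,m→7,y→3,c→9,r→10 4:v→1,m→11,y→9,c→12,r→4 5:v→5,m→5,y→5,c→5,r→5 6:v→5,m→6,y→6,c→6,r→13 7:v→6,m→7,y→7,c→14,r→10 8:v→15,m→8,y→14,c→16,r→8 9:v→6,m→17,y→9,c→18,r→19 10:v→13,m→5,y→10,c→19,r→10 11:v→1,m→11,y→17,c→16,r→11 12:v→20,m→21,y→18,c→12,r→12 13:v→5,m→5,y→13,c→13,r→13 14:v→22,m→14,y→14,c→23,r→19 15:v→5,m→24,y→22,c→15,r→15 16:v→25,m→16,y→23,c→16,r→16 17:v→6,m→17,y→17,c→23,r→19 18:v→26,m→27,y→18,c→18,r→28 19:v→13,m→5,y→19,c→28,r→19 20:v→5,m→20,y→26,c→5,r→20 21:v→20,m→21,y→27,c→16,r→21 22:v→5,m→24,y→22,c→22,r→13 23:v→29,m→23,y→23,c→23,r→28 24:v→5,m→24,y→24,c→24,r→5 25:v→5,m→30,y→29,c→5,r→25 26:v→5,m→26,y→26,c→5,r→31 27:v→26,m→27,y→27,c→23,r→28 28:v→31,m→5,y→28,c→28,r→28 29:v→5,m→30,y→29,c→5,r→31 30:v→5,m→30,y→30,c→5,r→5 31:v→5,m→5,y→31,c→5,r→31 [Hopcroft].
'vv': run [42, 15, 2] end={s14,s29} rej; 2/2 deletions ∈↓L.
'yrm': |S_i|=[42, 27, 9, 1] end={s14} ∉↓L; 3/3 single-dels accept.
'ccvc': run [42, 33, 23, 9, 1] end={s14} rej; 4/4 del acc.
'mcvmr': run [42, 35, 20, 11, 3, 1] end={s14} — reject; 5/5 single-dels accept.
4 minimals (antichain).


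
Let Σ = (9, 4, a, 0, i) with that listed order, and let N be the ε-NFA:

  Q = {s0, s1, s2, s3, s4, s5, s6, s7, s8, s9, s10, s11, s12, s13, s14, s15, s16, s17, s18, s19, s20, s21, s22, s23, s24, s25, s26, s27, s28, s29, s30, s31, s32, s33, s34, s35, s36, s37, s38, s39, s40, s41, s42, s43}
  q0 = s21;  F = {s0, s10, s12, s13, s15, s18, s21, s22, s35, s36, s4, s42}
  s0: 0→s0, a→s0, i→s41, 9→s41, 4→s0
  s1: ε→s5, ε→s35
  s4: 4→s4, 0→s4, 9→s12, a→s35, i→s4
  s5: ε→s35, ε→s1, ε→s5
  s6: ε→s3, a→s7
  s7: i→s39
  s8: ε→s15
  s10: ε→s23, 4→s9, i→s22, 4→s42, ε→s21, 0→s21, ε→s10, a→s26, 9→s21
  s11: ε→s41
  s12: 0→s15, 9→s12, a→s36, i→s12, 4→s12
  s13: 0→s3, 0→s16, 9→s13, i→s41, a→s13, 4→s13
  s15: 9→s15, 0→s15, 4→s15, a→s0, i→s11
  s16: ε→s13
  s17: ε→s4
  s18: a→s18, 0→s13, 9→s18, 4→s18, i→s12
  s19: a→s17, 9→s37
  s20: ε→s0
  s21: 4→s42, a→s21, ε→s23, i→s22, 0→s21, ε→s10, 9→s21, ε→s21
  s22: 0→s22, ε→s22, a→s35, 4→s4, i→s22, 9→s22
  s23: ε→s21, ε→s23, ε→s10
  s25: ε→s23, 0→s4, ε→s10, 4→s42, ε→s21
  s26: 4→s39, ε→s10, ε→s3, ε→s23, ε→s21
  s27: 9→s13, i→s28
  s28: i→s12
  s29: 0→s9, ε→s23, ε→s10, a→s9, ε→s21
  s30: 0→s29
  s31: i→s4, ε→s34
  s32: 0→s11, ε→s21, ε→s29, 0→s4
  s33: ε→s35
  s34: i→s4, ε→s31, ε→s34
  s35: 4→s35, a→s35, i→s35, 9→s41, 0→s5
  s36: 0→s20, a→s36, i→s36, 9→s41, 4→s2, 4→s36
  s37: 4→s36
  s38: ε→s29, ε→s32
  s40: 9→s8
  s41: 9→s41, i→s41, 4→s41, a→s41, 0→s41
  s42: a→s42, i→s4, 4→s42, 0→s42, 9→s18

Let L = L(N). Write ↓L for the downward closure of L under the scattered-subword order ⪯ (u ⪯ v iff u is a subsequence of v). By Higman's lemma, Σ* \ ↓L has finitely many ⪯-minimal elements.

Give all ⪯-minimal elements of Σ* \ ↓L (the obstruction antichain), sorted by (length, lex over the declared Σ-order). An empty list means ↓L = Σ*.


|Q|=44, |F|=12, |δ|=126 (39 ε).
min D↑ (12 st, q0=0, F={8}): 0:9→0,4→1,a→0,0→0,i→2 1:9→3,4→1,a→1,0→1,i→4 2:9→2,4→4,a→5,0→2,i→2 3:9→3,4→3,a→3,0→6,i→7 4:9→7,4→4,a→5,0→4,i→4 5:9→8,4→5,a→5,0→5,i→5 6:9→6,4→6,a→6,0→6,i→8 7:9→7,4→7,a→9,0→10,i→7 8:9→8,4→8,a→8,0→8,i→8 9:9→8,4→9,a→9,0→11,i→9 10:9→10,4→10,a→11,0→10,i→8 11:9→8,4→11,a→11,0→11,i→8 (ε-aug+det+¬).
'ia9': |S_i|=[24, 13, 8, 1] end={s41} rej; 3/3 del acc.
'490i': |S_i|=[24, 19, 12, 8, 2] end={s11,s41} rej; 4/4 del acc.
2 words, ⪯-incomp.

A = [ia9, 490i].
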